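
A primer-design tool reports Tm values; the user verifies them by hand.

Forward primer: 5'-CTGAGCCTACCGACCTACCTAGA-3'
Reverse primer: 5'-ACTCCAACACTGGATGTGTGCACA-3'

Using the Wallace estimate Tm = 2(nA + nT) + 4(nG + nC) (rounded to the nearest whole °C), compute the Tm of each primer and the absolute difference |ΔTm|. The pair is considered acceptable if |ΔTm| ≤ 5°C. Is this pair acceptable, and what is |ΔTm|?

Forward: A=6 T=4 G=4 C=9 → Tm = 2·10 + 4·13 = 72°C.
Reverse: A=7 T=5 G=5 C=7 → Tm = 2·12 + 4·12 = 72°C.
|ΔTm| = |72 − 72| = 0°C, ≤ 5°C.

|ΔTm| = 0°C; the pair is acceptable.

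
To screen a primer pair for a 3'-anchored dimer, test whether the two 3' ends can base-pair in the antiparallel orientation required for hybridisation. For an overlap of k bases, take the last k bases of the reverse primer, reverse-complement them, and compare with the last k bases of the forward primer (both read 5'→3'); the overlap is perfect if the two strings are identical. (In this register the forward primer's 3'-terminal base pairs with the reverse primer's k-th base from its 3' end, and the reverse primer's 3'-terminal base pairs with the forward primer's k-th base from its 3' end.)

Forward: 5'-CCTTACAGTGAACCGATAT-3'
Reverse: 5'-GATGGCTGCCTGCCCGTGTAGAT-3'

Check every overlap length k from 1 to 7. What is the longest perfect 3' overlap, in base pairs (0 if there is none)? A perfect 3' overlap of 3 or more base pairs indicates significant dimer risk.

Last 7 bases (5'→3') — forward …CCGATAT, reverse …TGTAGAT.
Reverse complement of the reverse primer's last 7 bases: ATCTACA; its first k bases are the reverse complement of the reverse primer's last k bases, so a perfect k-base overlap needs the forward primer's last k bases to equal them.
Comparing (forward last k vs required): k=1: T vs A ✗; k=2: AT vs AT ✓; k=3: TAT vs ATC ✗; k=4: ATAT vs ATCT ✗; k=5: GATAT vs ATCTA ✗; k=6: CGATAT vs ATCTAC ✗; k=7: CCGATAT vs ATCTACA ✗.
Only k = 2 is perfect, so the longest perfect 3' overlap is 2.

Longest perfect overlap: 2 complementary base pairs; below the dimer-risk threshold (threshold 3).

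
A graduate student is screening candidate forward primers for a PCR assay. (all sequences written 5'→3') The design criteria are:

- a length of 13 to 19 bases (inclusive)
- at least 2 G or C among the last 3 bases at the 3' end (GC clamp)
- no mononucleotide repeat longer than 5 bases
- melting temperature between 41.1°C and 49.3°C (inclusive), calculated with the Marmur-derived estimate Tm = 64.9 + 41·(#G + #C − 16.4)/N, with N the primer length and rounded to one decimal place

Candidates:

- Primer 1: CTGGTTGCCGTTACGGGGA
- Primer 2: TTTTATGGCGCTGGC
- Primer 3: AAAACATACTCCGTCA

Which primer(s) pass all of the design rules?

Primer 2 only.

Primer 1 (19 nt, A=2 T=5 G=8 C=4): length 19 ✓; 3' end GGA has 2 G/C ✓; longest run = 4 ✓; Tm = 64.9 + 41·(12 − 16.4)/19 = 55.4°C, outside 41.1–49.3°C ✗ — fails.
Primer 2 (15 nt, A=1 T=6 G=5 C=3): length 15 ✓; 3' end GGC has 3 G/C ✓; longest run = 4 ✓; Tm = 64.9 + 41·(8 − 16.4)/15 = 41.9°C ✓ — passes.
Primer 3 (16 nt, A=7 T=3 G=1 C=5): length 16 ✓; 3' end TCA has 1 G/C, need ≥2 ✗; longest run = 4 ✓; Tm = 64.9 + 41·(6 − 16.4)/16 = 38.3°C, outside 41.1–49.3°C ✗ — fails.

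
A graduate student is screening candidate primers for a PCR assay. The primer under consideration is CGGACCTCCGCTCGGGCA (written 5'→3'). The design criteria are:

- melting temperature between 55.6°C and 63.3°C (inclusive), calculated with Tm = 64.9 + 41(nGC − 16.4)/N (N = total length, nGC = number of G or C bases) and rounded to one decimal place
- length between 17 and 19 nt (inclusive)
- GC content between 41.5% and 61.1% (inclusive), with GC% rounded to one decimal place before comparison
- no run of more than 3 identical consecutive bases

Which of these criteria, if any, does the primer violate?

Base counts: A=2, T=2, G=6, C=8 (length 18).
Tm: Tm = 64.9 + 41·(14 − 16.4)/18 = 59.4°C ✓
length: length 18 ✓
GC content: GC 14/18 = 77.8%, outside 41.5–61.1% ✗
homopolymer run: longest run = 3 ✓

Fails: GC content.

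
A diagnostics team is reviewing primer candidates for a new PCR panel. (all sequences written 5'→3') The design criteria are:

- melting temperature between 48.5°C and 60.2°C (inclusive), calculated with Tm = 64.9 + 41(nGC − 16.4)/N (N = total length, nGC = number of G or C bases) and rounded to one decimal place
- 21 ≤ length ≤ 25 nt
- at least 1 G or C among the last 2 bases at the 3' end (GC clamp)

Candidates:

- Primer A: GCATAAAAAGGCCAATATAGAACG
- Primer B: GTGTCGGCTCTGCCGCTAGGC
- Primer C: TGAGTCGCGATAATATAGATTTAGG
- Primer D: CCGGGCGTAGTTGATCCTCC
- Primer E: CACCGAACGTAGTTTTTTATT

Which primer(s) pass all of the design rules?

Primer A and Primer C.

Primer A (24 nt, A=12 T=3 G=5 C=4): Tm = 64.9 + 41·(9 − 16.4)/24 = 52.3°C ✓; length 24 ✓; 3' end CG has 2 G/C ✓ — passes.
Primer B (21 nt, A=1 T=5 G=8 C=7): Tm = 64.9 + 41·(15 − 16.4)/21 = 62.2°C, outside 48.5–60.2°C ✗; length 21 ✓; 3' end GC has 2 G/C ✓ — fails.
Primer C (25 nt, A=8 T=8 G=7 C=2): Tm = 64.9 + 41·(9 − 16.4)/25 = 52.8°C ✓; length 25 ✓; 3' end GG has 2 G/C ✓ — passes.
Primer D (20 nt, A=2 T=5 G=6 C=7): Tm = 64.9 + 41·(13 − 16.4)/20 = 57.9°C ✓; length 20, outside 21–25 ✗; 3' end CC has 2 G/C ✓ — fails.
Primer E (21 nt, A=5 T=9 G=3 C=4): Tm = 64.9 + 41·(7 − 16.4)/21 = 46.5°C, outside 48.5–60.2°C ✗; length 21 ✓; 3' end TT has 0 G/C, need ≥1 ✗ — fails.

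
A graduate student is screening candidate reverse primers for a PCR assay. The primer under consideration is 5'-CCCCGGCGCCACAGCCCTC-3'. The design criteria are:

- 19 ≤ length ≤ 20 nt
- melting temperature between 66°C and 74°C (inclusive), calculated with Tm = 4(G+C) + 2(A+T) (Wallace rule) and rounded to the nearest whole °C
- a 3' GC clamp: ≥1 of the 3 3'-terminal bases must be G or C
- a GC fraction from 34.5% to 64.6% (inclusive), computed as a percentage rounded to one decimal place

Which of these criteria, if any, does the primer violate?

Fails: GC content.

Base counts: A=2, T=1, G=4, C=12 (length 19).
length: length 19 ✓
Tm: Tm = 2·3 + 4·16 = 70°C ✓
GC clamp: 3' end CTC has 2 G/C ✓
GC content: GC 16/19 = 84.2%, outside 34.5–64.6% ✗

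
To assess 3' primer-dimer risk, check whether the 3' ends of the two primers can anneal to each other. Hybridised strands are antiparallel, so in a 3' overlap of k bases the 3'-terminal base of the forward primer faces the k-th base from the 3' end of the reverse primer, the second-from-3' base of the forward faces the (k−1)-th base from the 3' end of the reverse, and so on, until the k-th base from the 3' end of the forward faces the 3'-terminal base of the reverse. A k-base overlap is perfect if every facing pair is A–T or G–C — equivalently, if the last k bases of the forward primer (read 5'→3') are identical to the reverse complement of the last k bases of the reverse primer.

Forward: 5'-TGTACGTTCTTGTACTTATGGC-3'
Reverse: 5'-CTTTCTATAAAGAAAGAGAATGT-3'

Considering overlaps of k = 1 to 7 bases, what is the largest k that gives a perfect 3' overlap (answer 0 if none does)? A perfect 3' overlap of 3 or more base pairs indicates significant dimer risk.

Last 7 bases (5'→3') — forward …TTATGGC, reverse …AGAATGT.
Reverse complement of the reverse primer's last 7 bases: ACATTCT; its first k bases are the reverse complement of the reverse primer's last k bases, so a perfect k-base overlap needs the forward primer's last k bases to equal them.
Comparing (forward last k vs required): k=1: C vs A ✗; k=2: GC vs AC ✗; k=3: GGC vs ACA ✗; k=4: TGGC vs ACAT ✗; k=5: ATGGC vs ACATT ✗; k=6: TATGGC vs ACATTC ✗; k=7: TTATGGC vs ACATTCT ✗.
No overlap length from 1 to 7 is perfect, so the longest perfect 3' overlap is 0.

Longest perfect overlap: 0 complementary base pairs; below the dimer-risk threshold (threshold 3).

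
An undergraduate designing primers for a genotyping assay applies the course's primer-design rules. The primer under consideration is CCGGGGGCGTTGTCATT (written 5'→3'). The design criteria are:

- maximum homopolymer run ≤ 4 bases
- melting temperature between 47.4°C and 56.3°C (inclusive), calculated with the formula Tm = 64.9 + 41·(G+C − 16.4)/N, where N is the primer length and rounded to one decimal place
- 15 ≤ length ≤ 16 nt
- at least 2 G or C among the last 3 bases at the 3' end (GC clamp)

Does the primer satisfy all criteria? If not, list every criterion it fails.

Fails: homopolymer run, length, GC clamp.

Base counts: A=1, T=5, G=7, C=4 (length 17).
homopolymer run: longest run = 5, exceeds 4 ✗
Tm: Tm = 64.9 + 41·(11 − 16.4)/17 = 51.9°C ✓
length: length 17, outside 15–16 ✗
GC clamp: 3' end ATT has 0 G/C, need ≥2 ✗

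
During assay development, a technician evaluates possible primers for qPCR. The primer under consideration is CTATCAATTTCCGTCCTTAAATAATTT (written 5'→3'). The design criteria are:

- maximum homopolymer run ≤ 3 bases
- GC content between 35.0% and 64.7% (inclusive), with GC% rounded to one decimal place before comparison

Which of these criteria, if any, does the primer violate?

Fails: GC content.

Base counts: A=8, T=12, G=1, C=6 (length 27).
homopolymer run: longest run = 3 ✓
GC content: GC 7/27 = 25.9%, outside 35.0–64.7% ✗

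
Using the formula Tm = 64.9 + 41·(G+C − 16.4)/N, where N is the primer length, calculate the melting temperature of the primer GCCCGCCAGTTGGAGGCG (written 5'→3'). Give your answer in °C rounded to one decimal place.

59.4°C

Base counts: A=2, T=2, G=8, C=6; G+C = 14, N = 18.
Tm = 64.9 + 41·(14 − 16.4)/18 = 64.9 + -98.40/18 = 59.4°C.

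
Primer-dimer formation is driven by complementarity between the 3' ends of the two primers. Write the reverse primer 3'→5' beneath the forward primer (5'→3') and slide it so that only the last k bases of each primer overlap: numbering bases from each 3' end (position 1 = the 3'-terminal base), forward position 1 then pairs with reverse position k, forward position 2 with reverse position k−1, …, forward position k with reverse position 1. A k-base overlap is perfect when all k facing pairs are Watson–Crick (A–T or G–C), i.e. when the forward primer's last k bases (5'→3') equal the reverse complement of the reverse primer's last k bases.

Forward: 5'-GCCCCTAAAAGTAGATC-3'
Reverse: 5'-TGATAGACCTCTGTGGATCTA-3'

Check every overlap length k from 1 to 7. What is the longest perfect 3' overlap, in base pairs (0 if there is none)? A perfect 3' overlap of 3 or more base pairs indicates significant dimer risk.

Last 7 bases (5'→3') — forward …GTAGATC, reverse …GGATCTA.
Reverse complement of the reverse primer's last 7 bases: TAGATCC; its first k bases are the reverse complement of the reverse primer's last k bases, so a perfect k-base overlap needs the forward primer's last k bases to equal them.
Comparing (forward last k vs required): k=1: C vs T ✗; k=2: TC vs TA ✗; k=3: ATC vs TAG ✗; k=4: GATC vs TAGA ✗; k=5: AGATC vs TAGAT ✗; k=6: TAGATC vs TAGATC ✓; k=7: GTAGATC vs TAGATCC ✗.
Only k = 6 is perfect, so the longest perfect 3' overlap is 6.

Longest perfect overlap: 6 complementary base pairs; significant dimer risk (threshold 3).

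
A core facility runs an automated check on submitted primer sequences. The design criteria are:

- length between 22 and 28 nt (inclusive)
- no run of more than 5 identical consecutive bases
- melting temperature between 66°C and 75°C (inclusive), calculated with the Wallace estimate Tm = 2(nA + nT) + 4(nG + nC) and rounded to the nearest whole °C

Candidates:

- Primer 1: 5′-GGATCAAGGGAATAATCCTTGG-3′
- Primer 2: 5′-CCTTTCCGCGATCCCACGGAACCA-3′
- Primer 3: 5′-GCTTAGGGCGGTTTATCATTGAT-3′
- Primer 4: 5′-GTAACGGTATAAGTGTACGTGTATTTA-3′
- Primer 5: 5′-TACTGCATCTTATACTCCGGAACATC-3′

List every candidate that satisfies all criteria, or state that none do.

Primer 1 (22 nt, A=7 T=5 G=7 C=3): length 22 ✓; longest run = 3 ✓; Tm = 2·12 + 4·10 = 64°C, outside 66–75°C ✗ — fails.
Primer 2 (24 nt, A=5 T=4 G=4 C=11): length 24 ✓; longest run = 3 ✓; Tm = 2·9 + 4·15 = 78°C, outside 66–75°C ✗ — fails.
Primer 3 (23 nt, A=4 T=9 G=7 C=3): length 23 ✓; longest run = 3 ✓; Tm = 2·13 + 4·10 = 66°C ✓ — passes.
Primer 4 (27 nt, A=8 T=10 G=7 C=2): length 27 ✓; longest run = 3 ✓; Tm = 2·18 + 4·9 = 72°C ✓ — passes.
Primer 5 (26 nt, A=7 T=8 G=3 C=8): length 26 ✓; longest run = 2 ✓; Tm = 2·15 + 4·11 = 74°C ✓ — passes.

Primer 3, Primer 4 and Primer 5.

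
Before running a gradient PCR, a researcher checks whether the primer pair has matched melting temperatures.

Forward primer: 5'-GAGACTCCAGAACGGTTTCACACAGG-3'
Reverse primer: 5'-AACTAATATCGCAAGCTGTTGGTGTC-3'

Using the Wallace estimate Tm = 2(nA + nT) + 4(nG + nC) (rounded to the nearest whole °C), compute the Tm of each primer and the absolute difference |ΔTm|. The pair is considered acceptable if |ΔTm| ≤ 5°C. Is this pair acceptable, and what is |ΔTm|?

|ΔTm| = 6°C; the pair is not acceptable.

Forward: A=8 T=4 G=7 C=7 → Tm = 2·12 + 4·14 = 80°C.
Reverse: A=7 T=8 G=6 C=5 → Tm = 2·15 + 4·11 = 74°C.
|ΔTm| = |80 − 74| = 6°C, > 5°C.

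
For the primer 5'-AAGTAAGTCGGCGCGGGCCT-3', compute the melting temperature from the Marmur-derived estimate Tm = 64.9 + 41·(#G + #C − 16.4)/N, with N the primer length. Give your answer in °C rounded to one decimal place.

Base counts: A=4, T=3, G=8, C=5; G+C = 13, N = 20.
Tm = 64.9 + 41·(13 − 16.4)/20 = 64.9 + -139.40/20 = 57.9°C.

57.9°C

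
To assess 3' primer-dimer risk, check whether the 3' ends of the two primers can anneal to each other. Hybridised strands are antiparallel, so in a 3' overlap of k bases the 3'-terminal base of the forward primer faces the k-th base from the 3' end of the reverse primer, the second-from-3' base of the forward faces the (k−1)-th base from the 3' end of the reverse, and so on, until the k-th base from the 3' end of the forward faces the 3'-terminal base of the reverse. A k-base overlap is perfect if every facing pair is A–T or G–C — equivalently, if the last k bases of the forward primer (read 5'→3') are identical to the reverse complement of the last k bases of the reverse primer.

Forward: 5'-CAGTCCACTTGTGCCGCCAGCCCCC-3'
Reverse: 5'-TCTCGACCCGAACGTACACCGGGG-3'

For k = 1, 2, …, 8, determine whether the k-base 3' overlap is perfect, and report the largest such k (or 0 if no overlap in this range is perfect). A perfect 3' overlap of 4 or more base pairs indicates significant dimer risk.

Last 8 bases (5'→3') — forward …CAGCCCCC, reverse …CACCGGGG.
Reverse complement of the reverse primer's last 8 bases: CCCCGGTG; its first k bases are the reverse complement of the reverse primer's last k bases, so a perfect k-base overlap needs the forward primer's last k bases to equal them.
Comparing (forward last k vs required): k=1: C vs C ✓; k=2: CC vs CC ✓; k=3: CCC vs CCC ✓; k=4: CCCC vs CCCC ✓; k=5: CCCCC vs CCCCG ✗; k=6: GCCCCC vs CCCCGG ✗; k=7: AGCCCCC vs CCCCGGT ✗; k=8: CAGCCCCC vs CCCCGGTG ✗.
Perfect overlaps at k = 1, 2, 3, 4; the largest is 4.

Longest perfect overlap: 4 complementary base pairs; significant dimer risk (threshold 4).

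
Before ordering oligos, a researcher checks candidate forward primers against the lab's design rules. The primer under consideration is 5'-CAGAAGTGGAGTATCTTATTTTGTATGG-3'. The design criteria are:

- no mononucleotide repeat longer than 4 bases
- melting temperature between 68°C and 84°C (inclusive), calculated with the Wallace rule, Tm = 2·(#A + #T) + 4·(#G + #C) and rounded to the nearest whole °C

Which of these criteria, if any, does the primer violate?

Base counts: A=7, T=11, G=8, C=2 (length 28).
homopolymer run: longest run = 4 ✓
Tm: Tm = 2·18 + 4·10 = 76°C ✓

Meets all criteria.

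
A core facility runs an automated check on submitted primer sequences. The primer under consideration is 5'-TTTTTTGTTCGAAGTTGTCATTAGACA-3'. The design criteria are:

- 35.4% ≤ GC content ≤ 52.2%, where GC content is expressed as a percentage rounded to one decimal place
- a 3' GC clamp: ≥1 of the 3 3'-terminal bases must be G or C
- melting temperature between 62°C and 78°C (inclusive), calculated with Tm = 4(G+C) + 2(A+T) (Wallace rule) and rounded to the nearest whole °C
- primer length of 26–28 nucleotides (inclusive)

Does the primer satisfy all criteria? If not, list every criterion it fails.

Base counts: A=6, T=13, G=5, C=3 (length 27).
GC content: GC 8/27 = 29.6%, outside 35.4–52.2% ✗
GC clamp: 3' end ACA has 1 G/C ✓
Tm: Tm = 2·19 + 4·8 = 70°C ✓
length: length 27 ✓

Fails: GC content.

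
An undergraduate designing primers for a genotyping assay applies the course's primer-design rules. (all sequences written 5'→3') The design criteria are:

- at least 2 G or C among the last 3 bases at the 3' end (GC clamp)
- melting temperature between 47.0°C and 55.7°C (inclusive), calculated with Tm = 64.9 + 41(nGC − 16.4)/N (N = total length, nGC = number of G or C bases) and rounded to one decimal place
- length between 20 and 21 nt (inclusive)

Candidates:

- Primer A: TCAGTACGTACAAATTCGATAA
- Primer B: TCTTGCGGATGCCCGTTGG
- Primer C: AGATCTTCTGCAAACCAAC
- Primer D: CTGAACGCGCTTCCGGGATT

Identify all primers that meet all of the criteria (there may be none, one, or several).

None of the candidates satisfy all criteria.

Primer A (22 nt, A=9 T=6 G=3 C=4): 3' end TAA has 0 G/C, need ≥2 ✗; Tm = 64.9 + 41·(7 − 16.4)/22 = 47.4°C ✓; length 22, outside 20–21 ✗ — fails.
Primer B (19 nt, A=1 T=6 G=7 C=5): 3' end TGG has 2 G/C ✓; Tm = 64.9 + 41·(12 − 16.4)/19 = 55.4°C ✓; length 19, outside 20–21 ✗ — fails.
Primer C (19 nt, A=7 T=4 G=2 C=6): 3' end AAC has 1 G/C, need ≥2 ✗; Tm = 64.9 + 41·(8 − 16.4)/19 = 46.8°C, outside 47.0–55.7°C ✗; length 19, outside 20–21 ✗ — fails.
Primer D (20 nt, A=3 T=5 G=6 C=6): 3' end ATT has 0 G/C, need ≥2 ✗; Tm = 64.9 + 41·(12 − 16.4)/20 = 55.9°C, outside 47.0–55.7°C ✗; length 20 ✓ — fails.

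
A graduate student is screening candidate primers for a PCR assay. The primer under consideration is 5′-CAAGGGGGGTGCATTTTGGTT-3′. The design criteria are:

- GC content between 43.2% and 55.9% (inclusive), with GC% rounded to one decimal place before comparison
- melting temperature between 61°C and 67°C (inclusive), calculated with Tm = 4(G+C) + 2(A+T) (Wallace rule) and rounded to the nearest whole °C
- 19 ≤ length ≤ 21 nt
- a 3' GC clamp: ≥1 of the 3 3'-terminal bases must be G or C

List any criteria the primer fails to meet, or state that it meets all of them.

Base counts: A=3, T=7, G=9, C=2 (length 21).
GC content: GC 11/21 = 52.4% ✓
Tm: Tm = 2·10 + 4·11 = 64°C ✓
length: length 21 ✓
GC clamp: 3' end GTT has 1 G/C ✓

Meets all criteria.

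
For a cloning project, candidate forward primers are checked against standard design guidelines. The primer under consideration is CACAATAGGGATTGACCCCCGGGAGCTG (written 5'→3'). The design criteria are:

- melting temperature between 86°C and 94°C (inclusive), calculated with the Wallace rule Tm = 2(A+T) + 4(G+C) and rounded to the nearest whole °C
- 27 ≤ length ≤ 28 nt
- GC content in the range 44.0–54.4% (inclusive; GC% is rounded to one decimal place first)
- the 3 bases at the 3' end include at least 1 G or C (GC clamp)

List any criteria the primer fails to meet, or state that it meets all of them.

Base counts: A=7, T=4, G=9, C=8 (length 28).
Tm: Tm = 2·11 + 4·17 = 90°C ✓
length: length 28 ✓
GC content: GC 17/28 = 60.7%, outside 44.0–54.4% ✗
GC clamp: 3' end CTG has 2 G/C ✓

Fails: GC content.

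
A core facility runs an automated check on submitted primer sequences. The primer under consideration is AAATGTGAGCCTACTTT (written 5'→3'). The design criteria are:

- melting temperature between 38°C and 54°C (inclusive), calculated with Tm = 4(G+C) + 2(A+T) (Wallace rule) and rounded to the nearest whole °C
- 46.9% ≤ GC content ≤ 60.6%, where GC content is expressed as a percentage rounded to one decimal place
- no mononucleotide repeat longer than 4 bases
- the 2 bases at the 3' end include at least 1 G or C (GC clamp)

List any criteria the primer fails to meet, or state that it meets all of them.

Base counts: A=5, T=6, G=3, C=3 (length 17).
Tm: Tm = 2·11 + 4·6 = 46°C ✓
GC content: GC 6/17 = 35.3%, outside 46.9–60.6% ✗
homopolymer run: longest run = 3 ✓
GC clamp: 3' end TT has 0 G/C, need ≥1 ✗

Fails: GC content, GC clamp.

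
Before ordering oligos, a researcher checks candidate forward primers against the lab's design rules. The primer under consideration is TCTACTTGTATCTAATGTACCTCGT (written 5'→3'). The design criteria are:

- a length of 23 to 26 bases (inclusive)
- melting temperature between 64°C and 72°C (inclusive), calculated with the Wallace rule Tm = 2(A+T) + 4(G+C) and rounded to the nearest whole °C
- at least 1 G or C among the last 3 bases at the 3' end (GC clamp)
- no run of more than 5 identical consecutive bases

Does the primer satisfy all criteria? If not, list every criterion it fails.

Meets all criteria.

Base counts: A=5, T=11, G=3, C=6 (length 25).
length: length 25 ✓
Tm: Tm = 2·16 + 4·9 = 68°C ✓
GC clamp: 3' end CGT has 2 G/C ✓
homopolymer run: longest run = 2 ✓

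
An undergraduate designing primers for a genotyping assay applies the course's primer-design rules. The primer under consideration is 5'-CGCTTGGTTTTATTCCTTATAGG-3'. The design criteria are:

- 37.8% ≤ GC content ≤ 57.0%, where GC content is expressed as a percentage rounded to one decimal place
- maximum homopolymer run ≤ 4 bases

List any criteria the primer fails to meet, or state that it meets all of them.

Base counts: A=3, T=11, G=5, C=4 (length 23).
GC content: GC 9/23 = 39.1% ✓
homopolymer run: longest run = 4 ✓

Meets all criteria.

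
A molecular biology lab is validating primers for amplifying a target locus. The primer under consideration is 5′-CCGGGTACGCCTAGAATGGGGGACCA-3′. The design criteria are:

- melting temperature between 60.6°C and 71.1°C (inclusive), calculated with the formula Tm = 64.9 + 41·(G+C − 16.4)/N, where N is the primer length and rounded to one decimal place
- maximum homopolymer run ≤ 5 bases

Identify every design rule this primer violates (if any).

Base counts: A=6, T=3, G=10, C=7 (length 26).
Tm: Tm = 64.9 + 41·(17 − 16.4)/26 = 65.8°C ✓
homopolymer run: longest run = 5 ✓

Meets all criteria.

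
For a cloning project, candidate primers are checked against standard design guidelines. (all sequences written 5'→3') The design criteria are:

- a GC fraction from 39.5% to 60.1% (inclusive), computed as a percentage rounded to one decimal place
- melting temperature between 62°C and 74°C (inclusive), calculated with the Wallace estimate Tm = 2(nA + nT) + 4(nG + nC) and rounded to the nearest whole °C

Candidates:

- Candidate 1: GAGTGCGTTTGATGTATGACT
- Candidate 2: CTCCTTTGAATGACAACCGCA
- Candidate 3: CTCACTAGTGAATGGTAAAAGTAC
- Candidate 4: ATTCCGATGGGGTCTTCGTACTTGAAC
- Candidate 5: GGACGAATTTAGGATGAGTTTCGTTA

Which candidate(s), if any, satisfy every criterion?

Candidate 2 only.

Candidate 1 (21 nt, A=4 T=8 G=7 C=2): GC 9/21 = 42.9% ✓; Tm = 2·12 + 4·9 = 60°C, outside 62–74°C ✗ — fails.
Candidate 2 (21 nt, A=6 T=5 G=3 C=7): GC 10/21 = 47.6% ✓; Tm = 2·11 + 4·10 = 62°C ✓ — passes.
Candidate 3 (24 nt, A=9 T=6 G=5 C=4): GC 9/24 = 37.5%, outside 39.5–60.1% ✗; Tm = 2·15 + 4·9 = 66°C ✓ — fails.
Candidate 4 (27 nt, A=5 T=9 G=7 C=6): GC 13/27 = 48.1% ✓; Tm = 2·14 + 4·13 = 80°C, outside 62–74°C ✗ — fails.
Candidate 5 (26 nt, A=7 T=9 G=8 C=2): GC 10/26 = 38.5%, outside 39.5–60.1% ✗; Tm = 2·16 + 4·10 = 72°C ✓ — fails.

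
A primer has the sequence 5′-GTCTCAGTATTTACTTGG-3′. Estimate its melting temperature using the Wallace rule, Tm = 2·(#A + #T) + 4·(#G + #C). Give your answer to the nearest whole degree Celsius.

Base counts: A=3, T=8, G=4, C=3 (length 18).
Tm = 2·(3+8) + 4·(4+3) = 2·11 + 4·7 = 22 + 28 = 50°C.

50°C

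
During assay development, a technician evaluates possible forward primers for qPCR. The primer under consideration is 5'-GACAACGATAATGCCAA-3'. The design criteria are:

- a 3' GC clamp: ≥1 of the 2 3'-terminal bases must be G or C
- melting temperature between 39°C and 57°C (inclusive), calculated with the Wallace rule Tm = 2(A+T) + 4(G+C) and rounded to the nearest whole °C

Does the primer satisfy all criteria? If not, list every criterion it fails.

Fails: GC clamp.

Base counts: A=8, T=2, G=3, C=4 (length 17).
GC clamp: 3' end AA has 0 G/C, need ≥1 ✗
Tm: Tm = 2·10 + 4·7 = 48°C ✓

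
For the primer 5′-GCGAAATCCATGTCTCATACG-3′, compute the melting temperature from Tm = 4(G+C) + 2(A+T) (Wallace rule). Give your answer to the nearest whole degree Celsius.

Base counts: A=6, T=5, G=4, C=6 (length 21).
Tm = 2·(6+5) + 4·(4+6) = 2·11 + 4·10 = 22 + 40 = 62°C.

62°C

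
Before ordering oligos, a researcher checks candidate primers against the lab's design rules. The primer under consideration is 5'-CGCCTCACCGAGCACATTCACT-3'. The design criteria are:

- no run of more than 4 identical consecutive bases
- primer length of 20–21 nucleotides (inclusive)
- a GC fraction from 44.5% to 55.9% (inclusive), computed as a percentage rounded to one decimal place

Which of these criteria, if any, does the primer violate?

Base counts: A=5, T=4, G=3, C=10 (length 22).
homopolymer run: longest run = 2 ✓
length: length 22, outside 20–21 ✗
GC content: GC 13/22 = 59.1%, outside 44.5–55.9% ✗

Fails: length, GC content.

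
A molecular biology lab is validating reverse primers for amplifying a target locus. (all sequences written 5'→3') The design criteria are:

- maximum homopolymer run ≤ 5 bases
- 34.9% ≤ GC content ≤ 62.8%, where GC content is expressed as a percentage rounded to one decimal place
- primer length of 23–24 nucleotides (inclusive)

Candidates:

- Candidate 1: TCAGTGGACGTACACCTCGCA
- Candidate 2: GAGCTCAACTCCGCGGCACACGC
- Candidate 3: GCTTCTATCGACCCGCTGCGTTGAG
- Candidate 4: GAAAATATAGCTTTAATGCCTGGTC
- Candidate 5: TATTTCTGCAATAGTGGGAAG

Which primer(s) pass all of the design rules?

Candidate 1 (21 nt, A=5 T=4 G=5 C=7): longest run = 2 ✓; GC 12/21 = 57.1% ✓; length 21, outside 23–24 ✗ — fails.
Candidate 2 (23 nt, A=5 T=2 G=6 C=10): longest run = 2 ✓; GC 16/23 = 69.6%, outside 34.9–62.8% ✗; length 23 ✓ — fails.
Candidate 3 (25 nt, A=3 T=7 G=7 C=8): longest run = 3 ✓; GC 15/25 = 60.0% ✓; length 25, outside 23–24 ✗ — fails.
Candidate 4 (25 nt, A=8 T=8 G=5 C=4): longest run = 4 ✓; GC 9/25 = 36.0% ✓; length 25, outside 23–24 ✗ — fails.
Candidate 5 (21 nt, A=6 T=7 G=6 C=2): longest run = 3 ✓; GC 8/21 = 38.1% ✓; length 21, outside 23–24 ✗ — fails.

None of the candidates satisfy all criteria.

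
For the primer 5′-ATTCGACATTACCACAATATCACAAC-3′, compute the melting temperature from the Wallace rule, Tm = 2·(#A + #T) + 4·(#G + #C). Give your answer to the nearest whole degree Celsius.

Base counts: A=11, T=6, G=1, C=8 (length 26).
Tm = 2·(11+6) + 4·(1+8) = 2·17 + 4·9 = 34 + 36 = 70°C.

70°C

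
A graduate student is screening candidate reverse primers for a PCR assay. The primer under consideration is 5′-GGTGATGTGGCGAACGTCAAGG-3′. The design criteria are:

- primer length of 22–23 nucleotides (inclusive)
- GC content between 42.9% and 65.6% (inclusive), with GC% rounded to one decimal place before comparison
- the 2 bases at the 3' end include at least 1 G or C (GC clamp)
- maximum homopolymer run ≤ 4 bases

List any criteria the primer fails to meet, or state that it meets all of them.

Base counts: A=5, T=4, G=10, C=3 (length 22).
length: length 22 ✓
GC content: GC 13/22 = 59.1% ✓
GC clamp: 3' end GG has 2 G/C ✓
homopolymer run: longest run = 2 ✓

Meets all criteria.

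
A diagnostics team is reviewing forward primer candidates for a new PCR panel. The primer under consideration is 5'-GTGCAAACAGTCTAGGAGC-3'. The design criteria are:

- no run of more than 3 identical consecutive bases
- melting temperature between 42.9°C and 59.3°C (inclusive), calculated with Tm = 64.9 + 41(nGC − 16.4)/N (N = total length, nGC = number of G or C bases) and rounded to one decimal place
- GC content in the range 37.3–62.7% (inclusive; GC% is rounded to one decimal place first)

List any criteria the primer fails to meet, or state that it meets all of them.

Base counts: A=6, T=3, G=6, C=4 (length 19).
homopolymer run: longest run = 3 ✓
Tm: Tm = 64.9 + 41·(10 − 16.4)/19 = 51.1°C ✓
GC content: GC 10/19 = 52.6% ✓

Meets all criteria.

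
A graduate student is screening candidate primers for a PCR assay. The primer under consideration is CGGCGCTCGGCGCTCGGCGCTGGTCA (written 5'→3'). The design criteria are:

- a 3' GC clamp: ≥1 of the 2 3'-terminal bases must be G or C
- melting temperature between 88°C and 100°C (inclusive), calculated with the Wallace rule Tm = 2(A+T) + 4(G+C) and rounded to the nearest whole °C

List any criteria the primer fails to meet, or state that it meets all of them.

Meets all criteria.

Base counts: A=1, T=4, G=11, C=10 (length 26).
GC clamp: 3' end CA has 1 G/C ✓
Tm: Tm = 2·5 + 4·21 = 94°C ✓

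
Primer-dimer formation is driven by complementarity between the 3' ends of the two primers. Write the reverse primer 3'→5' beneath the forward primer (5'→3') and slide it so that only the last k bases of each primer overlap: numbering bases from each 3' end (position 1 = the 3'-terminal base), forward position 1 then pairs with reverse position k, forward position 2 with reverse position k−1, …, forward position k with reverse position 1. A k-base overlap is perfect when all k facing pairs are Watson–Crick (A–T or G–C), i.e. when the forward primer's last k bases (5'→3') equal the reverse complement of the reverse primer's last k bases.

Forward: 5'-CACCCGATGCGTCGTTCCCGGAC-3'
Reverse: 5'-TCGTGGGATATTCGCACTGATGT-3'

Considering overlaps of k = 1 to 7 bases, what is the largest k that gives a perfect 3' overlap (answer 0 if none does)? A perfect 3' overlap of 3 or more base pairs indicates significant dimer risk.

Longest perfect overlap: 2 complementary base pairs; below the dimer-risk threshold (threshold 3).

Last 7 bases (5'→3') — forward …CCCGGAC, reverse …CTGATGT.
Reverse complement of the reverse primer's last 7 bases: ACATCAG; its first k bases are the reverse complement of the reverse primer's last k bases, so a perfect k-base overlap needs the forward primer's last k bases to equal them.
Comparing (forward last k vs required): k=1: C vs A ✗; k=2: AC vs AC ✓; k=3: GAC vs ACA ✗; k=4: GGAC vs ACAT ✗; k=5: CGGAC vs ACATC ✗; k=6: CCGGAC vs ACATCA ✗; k=7: CCCGGAC vs ACATCAG ✗.
Only k = 2 is perfect, so the longest perfect 3' overlap is 2.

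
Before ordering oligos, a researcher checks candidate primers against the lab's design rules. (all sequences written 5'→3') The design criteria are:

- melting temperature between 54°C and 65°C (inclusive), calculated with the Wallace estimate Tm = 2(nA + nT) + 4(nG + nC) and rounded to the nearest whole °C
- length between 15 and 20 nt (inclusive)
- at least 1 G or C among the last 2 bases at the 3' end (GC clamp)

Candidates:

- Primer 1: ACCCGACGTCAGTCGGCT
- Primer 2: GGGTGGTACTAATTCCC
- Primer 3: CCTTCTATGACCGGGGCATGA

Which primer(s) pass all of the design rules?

Primer 1 only.

Primer 1 (18 nt, A=3 T=3 G=5 C=7): Tm = 2·6 + 4·12 = 60°C ✓; length 18 ✓; 3' end CT has 1 G/C ✓ — passes.
Primer 2 (17 nt, A=3 T=5 G=5 C=4): Tm = 2·8 + 4·9 = 52°C, outside 54–65°C ✗; length 17 ✓; 3' end CC has 2 G/C ✓ — fails.
Primer 3 (21 nt, A=4 T=5 G=6 C=6): Tm = 2·9 + 4·12 = 66°C, outside 54–65°C ✗; length 21, outside 15–20 ✗; 3' end GA has 1 G/C ✓ — fails.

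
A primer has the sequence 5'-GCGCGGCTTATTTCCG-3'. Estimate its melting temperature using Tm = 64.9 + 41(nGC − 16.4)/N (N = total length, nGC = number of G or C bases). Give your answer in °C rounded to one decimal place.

Base counts: A=1, T=5, G=5, C=5; G+C = 10, N = 16.
Tm = 64.9 + 41·(10 − 16.4)/16 = 64.9 + -262.40/16 = 48.5°C.

48.5°C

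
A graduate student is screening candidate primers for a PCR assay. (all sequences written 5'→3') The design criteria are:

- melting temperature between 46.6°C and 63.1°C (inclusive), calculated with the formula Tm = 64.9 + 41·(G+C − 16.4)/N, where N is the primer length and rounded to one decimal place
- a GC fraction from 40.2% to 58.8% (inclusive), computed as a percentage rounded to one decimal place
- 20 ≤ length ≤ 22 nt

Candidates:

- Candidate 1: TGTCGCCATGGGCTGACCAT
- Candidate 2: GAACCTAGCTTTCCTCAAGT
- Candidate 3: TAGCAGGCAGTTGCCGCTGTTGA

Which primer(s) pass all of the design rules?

Candidate 2 only.

Candidate 1 (20 nt, A=3 T=5 G=6 C=6): Tm = 64.9 + 41·(12 − 16.4)/20 = 55.9°C ✓; GC 12/20 = 60.0%, outside 40.2–58.8% ✗; length 20 ✓ — fails.
Candidate 2 (20 nt, A=5 T=6 G=3 C=6): Tm = 64.9 + 41·(9 − 16.4)/20 = 49.7°C ✓; GC 9/20 = 45.0% ✓; length 20 ✓ — passes.
Candidate 3 (23 nt, A=4 T=6 G=8 C=5): Tm = 64.9 + 41·(13 − 16.4)/23 = 58.8°C ✓; GC 13/23 = 56.5% ✓; length 23, outside 20–22 ✗ — fails.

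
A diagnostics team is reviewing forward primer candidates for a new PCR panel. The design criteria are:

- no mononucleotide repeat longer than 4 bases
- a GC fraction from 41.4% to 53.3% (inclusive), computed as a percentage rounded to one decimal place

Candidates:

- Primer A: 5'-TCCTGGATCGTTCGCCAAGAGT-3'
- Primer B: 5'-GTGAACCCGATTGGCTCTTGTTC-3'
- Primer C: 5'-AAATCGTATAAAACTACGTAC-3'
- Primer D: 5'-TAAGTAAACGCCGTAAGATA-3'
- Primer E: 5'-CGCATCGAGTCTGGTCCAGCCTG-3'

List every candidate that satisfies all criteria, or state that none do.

Primer A (22 nt, A=4 T=6 G=6 C=6): longest run = 2 ✓; GC 12/22 = 54.5%, outside 41.4–53.3% ✗ — fails.
Primer B (23 nt, A=3 T=8 G=6 C=6): longest run = 3 ✓; GC 12/23 = 52.2% ✓ — passes.
Primer C (21 nt, A=10 T=5 G=2 C=4): longest run = 4 ✓; GC 6/21 = 28.6%, outside 41.4–53.3% ✗ — fails.
Primer D (20 nt, A=9 T=4 G=4 C=3): longest run = 3 ✓; GC 7/20 = 35.0%, outside 41.4–53.3% ✗ — fails.
Primer E (23 nt, A=3 T=5 G=7 C=8): longest run = 2 ✓; GC 15/23 = 65.2%, outside 41.4–53.3% ✗ — fails.

Primer B only.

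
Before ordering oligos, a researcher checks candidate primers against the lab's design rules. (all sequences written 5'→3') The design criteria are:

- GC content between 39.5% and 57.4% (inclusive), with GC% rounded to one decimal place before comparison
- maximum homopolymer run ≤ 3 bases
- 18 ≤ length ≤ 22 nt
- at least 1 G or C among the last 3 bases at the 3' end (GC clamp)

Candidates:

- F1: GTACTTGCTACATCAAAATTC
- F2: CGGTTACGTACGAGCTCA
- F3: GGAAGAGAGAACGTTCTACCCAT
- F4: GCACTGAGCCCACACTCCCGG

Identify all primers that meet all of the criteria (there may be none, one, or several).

F1 (21 nt, A=7 T=7 G=2 C=5): GC 7/21 = 33.3%, outside 39.5–57.4% ✗; longest run = 4, exceeds 3 ✗; length 21 ✓; 3' end TTC has 1 G/C ✓ — fails.
F2 (18 nt, A=4 T=4 G=5 C=5): GC 10/18 = 55.6% ✓; longest run = 2 ✓; length 18 ✓; 3' end TCA has 1 G/C ✓ — passes.
F3 (23 nt, A=8 T=4 G=6 C=5): GC 11/23 = 47.8% ✓; longest run = 3 ✓; length 23, outside 18–22 ✗; 3' end CAT has 1 G/C ✓ — fails.
F4 (21 nt, A=4 T=2 G=5 C=10): GC 15/21 = 71.4%, outside 39.5–57.4% ✗; longest run = 3 ✓; length 21 ✓; 3' end CGG has 3 G/C ✓ — fails.

F2 only.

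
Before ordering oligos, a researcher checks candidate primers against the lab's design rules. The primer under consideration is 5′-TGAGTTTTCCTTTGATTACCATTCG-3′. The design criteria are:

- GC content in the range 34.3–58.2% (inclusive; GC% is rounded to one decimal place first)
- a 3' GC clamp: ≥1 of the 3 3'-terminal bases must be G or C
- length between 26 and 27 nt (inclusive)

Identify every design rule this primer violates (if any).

Base counts: A=4, T=12, G=4, C=5 (length 25).
GC content: GC 9/25 = 36.0% ✓
GC clamp: 3' end TCG has 2 G/C ✓
length: length 25, outside 26–27 ✗

Fails: length.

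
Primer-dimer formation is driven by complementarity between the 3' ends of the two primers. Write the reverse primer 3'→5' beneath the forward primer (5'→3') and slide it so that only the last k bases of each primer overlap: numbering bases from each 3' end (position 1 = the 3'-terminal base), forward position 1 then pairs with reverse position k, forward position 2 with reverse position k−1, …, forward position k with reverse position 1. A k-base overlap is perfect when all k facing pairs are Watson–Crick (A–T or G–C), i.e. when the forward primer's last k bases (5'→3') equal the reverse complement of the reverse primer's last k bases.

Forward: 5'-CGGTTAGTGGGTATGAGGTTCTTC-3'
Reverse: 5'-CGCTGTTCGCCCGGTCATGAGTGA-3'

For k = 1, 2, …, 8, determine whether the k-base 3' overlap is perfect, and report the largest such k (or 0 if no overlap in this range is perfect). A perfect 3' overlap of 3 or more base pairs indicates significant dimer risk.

Longest perfect overlap: 2 complementary base pairs; below the dimer-risk threshold (threshold 3).

Last 8 bases (5'→3') — forward …GGTTCTTC, reverse …ATGAGTGA.
Reverse complement of the reverse primer's last 8 bases: TCACTCAT; its first k bases are the reverse complement of the reverse primer's last k bases, so a perfect k-base overlap needs the forward primer's last k bases to equal them.
Comparing (forward last k vs required): k=1: C vs T ✗; k=2: TC vs TC ✓; k=3: TTC vs TCA ✗; k=4: CTTC vs TCAC ✗; k=5: TCTTC vs TCACT ✗; k=6: TTCTTC vs TCACTC ✗; k=7: GTTCTTC vs TCACTCA ✗; k=8: GGTTCTTC vs TCACTCAT ✗.
Only k = 2 is perfect, so the longest perfect 3' overlap is 2.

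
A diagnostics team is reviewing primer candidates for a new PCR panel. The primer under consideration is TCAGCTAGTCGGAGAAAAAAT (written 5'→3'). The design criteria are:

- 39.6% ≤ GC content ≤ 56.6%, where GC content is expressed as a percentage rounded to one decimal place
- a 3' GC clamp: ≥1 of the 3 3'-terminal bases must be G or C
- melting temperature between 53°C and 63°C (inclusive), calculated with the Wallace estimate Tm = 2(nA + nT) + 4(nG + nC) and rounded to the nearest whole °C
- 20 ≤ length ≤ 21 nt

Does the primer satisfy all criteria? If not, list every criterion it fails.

Fails: GC content, GC clamp.

Base counts: A=9, T=4, G=5, C=3 (length 21).
GC content: GC 8/21 = 38.1%, outside 39.6–56.6% ✗
GC clamp: 3' end AAT has 0 G/C, need ≥1 ✗
Tm: Tm = 2·13 + 4·8 = 58°C ✓
length: length 21 ✓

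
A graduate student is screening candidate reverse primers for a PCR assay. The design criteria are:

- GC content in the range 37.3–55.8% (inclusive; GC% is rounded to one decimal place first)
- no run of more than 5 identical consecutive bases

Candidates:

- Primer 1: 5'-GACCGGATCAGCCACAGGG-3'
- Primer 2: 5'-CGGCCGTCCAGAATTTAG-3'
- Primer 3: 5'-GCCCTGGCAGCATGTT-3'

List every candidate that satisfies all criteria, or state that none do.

Primer 1 (19 nt, A=5 T=1 G=7 C=6): GC 13/19 = 68.4%, outside 37.3–55.8% ✗; longest run = 3 ✓ — fails.
Primer 2 (18 nt, A=4 T=4 G=5 C=5): GC 10/18 = 55.6% ✓; longest run = 3 ✓ — passes.
Primer 3 (16 nt, A=2 T=4 G=5 C=5): GC 10/16 = 62.5%, outside 37.3–55.8% ✗; longest run = 3 ✓ — fails.

Primer 2 only.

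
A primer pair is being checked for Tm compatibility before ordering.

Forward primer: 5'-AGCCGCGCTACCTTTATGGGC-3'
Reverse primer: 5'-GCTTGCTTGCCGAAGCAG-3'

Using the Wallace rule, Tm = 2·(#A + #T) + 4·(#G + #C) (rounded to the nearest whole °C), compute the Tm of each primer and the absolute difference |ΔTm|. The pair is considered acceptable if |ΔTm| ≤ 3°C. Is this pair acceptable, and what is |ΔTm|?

Forward: A=3 T=5 G=6 C=7 → Tm = 2·8 + 4·13 = 68°C.
Reverse: A=3 T=4 G=6 C=5 → Tm = 2·7 + 4·11 = 58°C.
|ΔTm| = |68 − 58| = 10°C, > 3°C.

|ΔTm| = 10°C; the pair is not acceptable.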